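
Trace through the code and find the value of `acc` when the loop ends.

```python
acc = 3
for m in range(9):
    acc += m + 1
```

Let's trace through this code step by step.

Initialize: acc = 3
Entering loop: for m in range(9):
After iteration 1: m = 0, acc = 4
After iteration 2: m = 1, acc = 6
After iteration 3: m = 2, acc = 9
After iteration 4: m = 3, acc = 13
After iteration 5: m = 4, acc = 18
After iteration 6: m = 5, acc = 24
After iteration 7: m = 6, acc = 31
After iteration 8: m = 7, acc = 39
After iteration 9: m = 8, acc = 48
Loop ends.

Final answer: 48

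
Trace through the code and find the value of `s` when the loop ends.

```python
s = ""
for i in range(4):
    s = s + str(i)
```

Let's trace through this code step by step.

Initialize: s = ''
Entering loop: for i in range(4):
After iteration 1: i = 0, s = '0'
After iteration 2: i = 1, s = '01'
After iteration 3: i = 2, s = '012'
After iteration 4: i = 3, s = '0123'
Loop ends.

Final answer: '0123'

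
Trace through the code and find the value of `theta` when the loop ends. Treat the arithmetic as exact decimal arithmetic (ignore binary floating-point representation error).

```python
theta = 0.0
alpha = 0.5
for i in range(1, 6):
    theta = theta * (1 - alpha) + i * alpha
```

Let's trace through this code step by step.

Initialize: theta = 0.0
Initialize: alpha = 0.5
Entering loop: for i in range(1, 6):
After iteration 1: i = 1, theta = 0.5
After iteration 2: i = 2, theta = 1.25
After iteration 3: i = 3, theta = 2.125
After iteration 4: i = 4, theta = 3.0625
After iteration 5: i = 5, theta = 4.03125
Loop ends.

Final answer: 4.03125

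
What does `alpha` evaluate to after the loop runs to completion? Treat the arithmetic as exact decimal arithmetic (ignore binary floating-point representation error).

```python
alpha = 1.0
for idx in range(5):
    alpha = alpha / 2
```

Let's trace through this code step by step.

Initialize: alpha = 1.0
Entering loop: for idx in range(5):
After iteration 1: idx = 0, alpha = 0.5
After iteration 2: idx = 1, alpha = 0.25
After iteration 3: idx = 2, alpha = 0.125
After iteration 4: idx = 3, alpha = 0.0625
After iteration 5: idx = 4, alpha = 0.03125
Loop ends.

Final answer: 0.03125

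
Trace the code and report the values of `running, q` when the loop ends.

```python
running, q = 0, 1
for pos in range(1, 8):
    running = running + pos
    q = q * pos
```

Let's trace through this code step by step.

Initialize: running = 0
Initialize: q = 1
Entering loop: for pos in range(1, 8):
After iteration 1: pos = 1, running = 1, q = 1
After iteration 2: pos = 2, running = 3, q = 2
After iteration 3: pos = 3, running = 6, q = 6
After iteration 4: pos = 4, running = 10, q = 24
After iteration 5: pos = 5, running = 15, q = 120
After iteration 6: pos = 6, running = 21, q = 720
After iteration 7: pos = 7, running = 28, q = 5040
Loop ends.

Final answer: 28, 5040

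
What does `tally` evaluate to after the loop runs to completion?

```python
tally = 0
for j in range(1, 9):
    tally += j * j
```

Let's trace through this code step by step.

Initialize: tally = 0
Entering loop: for j in range(1, 9):
After iteration 1: j = 1, tally = 1
After iteration 2: j = 2, tally = 5
After iteration 3: j = 3, tally = 14
After iteration 4: j = 4, tally = 30
After iteration 5: j = 5, tally = 55
After iteration 6: j = 6, tally = 91
After iteration 7: j = 7, tally = 140
After iteration 8: j = 8, tally = 204
Loop ends.

Final answer: 204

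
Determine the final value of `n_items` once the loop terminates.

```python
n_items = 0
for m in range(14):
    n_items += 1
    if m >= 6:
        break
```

Let's trace through this code step by step.

Initialize: n_items = 0
Entering loop: for m in range(14):
After iteration 1: m = 0, n_items = 1
After iteration 2: m = 1, n_items = 2
After iteration 3: m = 2, n_items = 3
After iteration 4: m = 3, n_items = 4
After iteration 5: m = 4, n_items = 5
After iteration 6: m = 5, n_items = 6
After iteration 7: m = 6, n_items = 7
Loop ends.

Final answer: 7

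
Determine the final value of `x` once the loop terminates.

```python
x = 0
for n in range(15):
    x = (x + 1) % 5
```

Let's trace through this code step by step.

Initialize: x = 0
Entering loop: for n in range(15):
After iteration 1: n = 0, x = 1
After iteration 2: n = 1, x = 2
After iteration 3: n = 2, x = 3
After iteration 4: n = 3, x = 4
After iteration 5: n = 4, x = 0
After iteration 6: n = 5, x = 1
After iteration 7: n = 6, x = 2
After iteration 8: n = 7, x = 3
After iteration 9: n = 8, x = 4
After iteration 10: n = 9, x = 0
After iteration 11: n = 10, x = 1
After iteration 12: n = 11, x = 2
After iteration 13: n = 12, x = 3
After iteration 14: n = 13, x = 4
After iteration 15: n = 14, x = 0
Loop ends.

Final answer: 0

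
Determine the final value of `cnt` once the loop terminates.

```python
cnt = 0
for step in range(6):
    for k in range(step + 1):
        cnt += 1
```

Let's trace through this code step by step.

Initialize: cnt = 0
Entering loop: for step in range(6):
After iteration 1: step = 0, cnt = 1, k = 0
After iteration 2: step = 1, cnt = 3, k = 1
After iteration 3: step = 2, cnt = 6, k = 2
After iteration 4: step = 3, cnt = 10, k = 3
After iteration 5: step = 4, cnt = 15, k = 4
After iteration 6: step = 5, cnt = 21, k = 5
Loop ends.

Final answer: 21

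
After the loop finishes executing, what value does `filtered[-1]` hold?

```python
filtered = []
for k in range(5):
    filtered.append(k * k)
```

Let's trace through this code step by step.

Initialize: filtered = []
Entering loop: for k in range(5):
After iteration 1: k = 0, filtered = [0]
After iteration 2: k = 1, filtered = [0, 1]
After iteration 3: k = 2, filtered = [0, 1, 4]
After iteration 4: k = 3, filtered = [0, 1, 4, 9]
After iteration 5: k = 4, filtered = [0, 1, 4, 9, 16]
Loop ends.
filtered[-1] = 16

Final answer: 16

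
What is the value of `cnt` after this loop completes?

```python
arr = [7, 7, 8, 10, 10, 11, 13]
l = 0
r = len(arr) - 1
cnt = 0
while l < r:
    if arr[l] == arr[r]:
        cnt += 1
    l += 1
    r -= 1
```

Let's trace through this code step by step.

Initialize: arr = [7, 7, 8, 10, 10, 11, 13]
Initialize: l = 0
Initialize: r = 6
Initialize: cnt = 0
Entering loop: while l < r:
After iteration 1: l = 1, r = 5, cnt = 0
After iteration 2: l = 2, r = 4, cnt = 0
After iteration 3: l = 3, r = 3, cnt = 0
Loop ends.

Final answer: 0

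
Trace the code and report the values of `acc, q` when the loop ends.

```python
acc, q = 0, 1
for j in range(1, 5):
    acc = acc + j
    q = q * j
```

Let's trace through this code step by step.

Initialize: acc = 0
Initialize: q = 1
Entering loop: for j in range(1, 5):
After iteration 1: j = 1, acc = 1, q = 1
After iteration 2: j = 2, acc = 3, q = 2
After iteration 3: j = 3, acc = 6, q = 6
After iteration 4: j = 4, acc = 10, q = 24
Loop ends.

Final answer: 10, 24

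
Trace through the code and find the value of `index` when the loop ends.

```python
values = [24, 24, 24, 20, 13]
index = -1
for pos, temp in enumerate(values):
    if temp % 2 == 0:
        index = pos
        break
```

Let's trace through this code step by step.

Initialize: values = [24, 24, 24, 20, 13]
Initialize: index = -1
Entering loop: for pos, temp in enumerate(values):
After iteration 1: pos = 0, temp = 24, index = 0
Loop ends.

Final answer: 0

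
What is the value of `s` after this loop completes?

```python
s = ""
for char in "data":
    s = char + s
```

Let's trace through this code step by step.

Initialize: s = ''
Entering loop: for char in "data":
After iteration 1: char = 'd', s = 'd'
After iteration 2: char = 'a', s = 'ad'
After iteration 3: char = 't', s = 'tad'
After iteration 4: char = 'a', s = 'atad'
Loop ends.

Final answer: 'atad'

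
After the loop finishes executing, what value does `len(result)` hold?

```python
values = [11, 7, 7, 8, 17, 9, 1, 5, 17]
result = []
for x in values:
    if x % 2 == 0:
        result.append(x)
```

Let's trace through this code step by step.

Initialize: values = [11, 7, 7, 8, 17, 9, 1, 5, 17]
Initialize: result = []
Entering loop: for x in values:
After iteration 1: x = 11, result = []
After iteration 2: x = 7, result = []
After iteration 3: x = 7, result = []
After iteration 4: x = 8, result = [8]
After iteration 5: x = 17, result = [8]
After iteration 6: x = 9, result = [8]
After iteration 7: x = 1, result = [8]
After iteration 8: x = 5, result = [8]
After iteration 9: x = 17, result = [8]
Loop ends.
len(result) = 1

Final answer: 1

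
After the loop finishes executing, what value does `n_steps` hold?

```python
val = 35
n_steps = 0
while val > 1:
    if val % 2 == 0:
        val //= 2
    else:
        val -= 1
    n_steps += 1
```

Let's trace through this code step by step.

Initialize: val = 35
Initialize: n_steps = 0
Entering loop: while val > 1:
After iteration 1: val = 34, n_steps = 1
After iteration 2: val = 17, n_steps = 2
After iteration 3: val = 16, n_steps = 3
After iteration 4: val = 8, n_steps = 4
After iteration 5: val = 4, n_steps = 5
After iteration 6: val = 2, n_steps = 6
After iteration 7: val = 1, n_steps = 7
Loop ends.

Final answer: 7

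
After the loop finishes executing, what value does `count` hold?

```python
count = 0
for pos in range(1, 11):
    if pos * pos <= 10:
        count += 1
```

Let's trace through this code step by step.

Initialize: count = 0
Entering loop: for pos in range(1, 11):
After iteration 1: pos = 1, count = 1
After iteration 2: pos = 2, count = 2
After iteration 3: pos = 3, count = 3
After iteration 4: pos = 4, count = 3
After iteration 5: pos = 5, count = 3
After iteration 6: pos = 6, count = 3
After iteration 7: pos = 7, count = 3
After iteration 8: pos = 8, count = 3
After iteration 9: pos = 9, count = 3
After iteration 10: pos = 10, count = 3
Loop ends.

Final answer: 3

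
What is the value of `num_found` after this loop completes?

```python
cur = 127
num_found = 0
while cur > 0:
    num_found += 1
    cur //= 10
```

Let's trace through this code step by step.

Initialize: cur = 127
Initialize: num_found = 0
Entering loop: while cur > 0:
After iteration 1: cur = 12, num_found = 1
After iteration 2: cur = 1, num_found = 2
After iteration 3: cur = 0, num_found = 3
Loop ends.

Final answer: 3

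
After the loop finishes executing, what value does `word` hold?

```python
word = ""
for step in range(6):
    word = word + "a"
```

Let's trace through this code step by step.

Initialize: word = ''
Entering loop: for step in range(6):
After iteration 1: step = 0, word = 'a'
After iteration 2: step = 1, word = 'aa'
After iteration 3: step = 2, word = 'aaa'
After iteration 4: step = 3, word = 'aaaa'
After iteration 5: step = 4, word = 'aaaaa'
After iteration 6: step = 5, word = 'aaaaaa'
Loop ends.

Final answer: 'aaaaaa'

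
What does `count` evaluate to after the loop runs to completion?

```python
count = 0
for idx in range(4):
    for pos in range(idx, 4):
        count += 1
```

Let's trace through this code step by step.

Initialize: count = 0
Entering loop: for idx in range(4):
After iteration 1: idx = 0, count = 4
After iteration 2: idx = 1, count = 7
After iteration 3: idx = 2, count = 9
After iteration 4: idx = 3, count = 10
Loop ends.

Final answer: 10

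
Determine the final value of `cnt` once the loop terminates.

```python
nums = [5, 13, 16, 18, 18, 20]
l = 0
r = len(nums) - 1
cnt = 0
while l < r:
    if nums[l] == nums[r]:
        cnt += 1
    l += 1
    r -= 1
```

Let's trace through this code step by step.

Initialize: nums = [5, 13, 16, 18, 18, 20]
Initialize: l = 0
Initialize: r = 5
Initialize: cnt = 0
Entering loop: while l < r:
After iteration 1: l = 1, r = 4, cnt = 0
After iteration 2: l = 2, r = 3, cnt = 0
After iteration 3: l = 3, r = 2, cnt = 0
Loop ends.

Final answer: 0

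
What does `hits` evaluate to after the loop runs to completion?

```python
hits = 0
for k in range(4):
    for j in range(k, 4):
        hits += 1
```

Let's trace through this code step by step.

Initialize: hits = 0
Entering loop: for k in range(4):
After iteration 1: k = 0, hits = 4
After iteration 2: k = 1, hits = 7
After iteration 3: k = 2, hits = 9
After iteration 4: k = 3, hits = 10
Loop ends.

Final answer: 10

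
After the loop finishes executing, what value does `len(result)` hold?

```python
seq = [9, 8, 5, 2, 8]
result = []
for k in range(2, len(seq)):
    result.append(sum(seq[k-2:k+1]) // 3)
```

Let's trace through this code step by step.

Initialize: seq = [9, 8, 5, 2, 8]
Initialize: result = []
Entering loop: for k in range(2, len(seq)):
After iteration 1: k = 2, result = [7]
After iteration 2: k = 3, result = [7, 5]
After iteration 3: k = 4, result = [7, 5, 5]
Loop ends.
len(result) = 3

Final answer: 3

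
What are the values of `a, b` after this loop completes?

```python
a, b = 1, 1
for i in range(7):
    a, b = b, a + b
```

Let's trace through this code step by step.

Initialize: a = 1
Initialize: b = 1
Entering loop: for i in range(7):
After iteration 1: i = 0, a = 1, b = 2
After iteration 2: i = 1, a = 2, b = 3
After iteration 3: i = 2, a = 3, b = 5
After iteration 4: i = 3, a = 5, b = 8
After iteration 5: i = 4, a = 8, b = 13
After iteration 6: i = 5, a = 13, b = 21
After iteration 7: i = 6, a = 21, b = 34
Loop ends.

Final answer: 21, 34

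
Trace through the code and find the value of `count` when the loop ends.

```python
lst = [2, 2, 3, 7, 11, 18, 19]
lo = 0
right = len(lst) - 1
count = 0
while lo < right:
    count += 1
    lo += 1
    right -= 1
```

Let's trace through this code step by step.

Initialize: lst = [2, 2, 3, 7, 11, 18, 19]
Initialize: lo = 0
Initialize: right = 6
Initialize: count = 0
Entering loop: while lo < right:
After iteration 1: lo = 1, right = 5, count = 1
After iteration 2: lo = 2, right = 4, count = 2
After iteration 3: lo = 3, right = 3, count = 3
Loop ends.

Final answer: 3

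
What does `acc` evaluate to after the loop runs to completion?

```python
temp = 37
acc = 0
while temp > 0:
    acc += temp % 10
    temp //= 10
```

Let's trace through this code step by step.

Initialize: temp = 37
Initialize: acc = 0
Entering loop: while temp > 0:
After iteration 1: temp = 3, acc = 7
After iteration 2: temp = 0, acc = 10
Loop ends.

Final answer: 10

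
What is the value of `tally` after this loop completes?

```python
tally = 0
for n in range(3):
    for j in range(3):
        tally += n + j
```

Let's trace through this code step by step.

Initialize: tally = 0
Entering loop: for n in range(3):
After iteration 1: n = 0, tally = 3
After iteration 2: n = 1, tally = 9
After iteration 3: n = 2, tally = 18
Loop ends.

Final answer: 18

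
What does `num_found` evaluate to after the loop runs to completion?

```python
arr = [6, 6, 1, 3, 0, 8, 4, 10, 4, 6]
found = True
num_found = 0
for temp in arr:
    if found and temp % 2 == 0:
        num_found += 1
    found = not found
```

Let's trace through this code step by step.

Initialize: arr = [6, 6, 1, 3, 0, 8, 4, 10, 4, 6]
Initialize: found = True
Initialize: num_found = 0
Entering loop: for temp in arr:
After iteration 1: temp = 6, found = False, num_found = 1
After iteration 2: temp = 6, found = True, num_found = 1
After iteration 3: temp = 1, found = False, num_found = 1
After iteration 4: temp = 3, found = True, num_found = 1
After iteration 5: temp = 0, found = False, num_found = 2
After iteration 6: temp = 8, found = True, num_found = 2
After iteration 7: temp = 4, found = False, num_found = 3
After iteration 8: temp = 10, found = True, num_found = 3
After iteration 9: temp = 4, found = False, num_found = 4
After iteration 10: temp = 6, found = True, num_found = 4
Loop ends.

Final answer: 4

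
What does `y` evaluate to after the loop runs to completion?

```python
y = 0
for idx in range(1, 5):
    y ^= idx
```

Let's trace through this code step by step.

Initialize: y = 0
Entering loop: for idx in range(1, 5):
After iteration 1: idx = 1, y = 1
After iteration 2: idx = 2, y = 3
After iteration 3: idx = 3, y = 0
After iteration 4: idx = 4, y = 4
Loop ends.

Final answer: 4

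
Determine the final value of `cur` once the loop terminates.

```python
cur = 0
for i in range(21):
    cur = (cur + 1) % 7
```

Let's trace through this code step by step.

Initialize: cur = 0
Entering loop: for i in range(21):
After iteration 1: i = 0, cur = 1
After iteration 2: i = 1, cur = 2
After iteration 3: i = 2, cur = 3
After iteration 4: i = 3, cur = 4
After iteration 5: i = 4, cur = 5
After iteration 6: i = 5, cur = 6
After iteration 7: i = 6, cur = 0
After iteration 8: i = 7, cur = 1
After iteration 9: i = 8, cur = 2
After iteration 10: i = 9, cur = 3
After iteration 11: i = 10, cur = 4
After iteration 12: i = 11, cur = 5
After iteration 13: i = 12, cur = 6
After iteration 14: i = 13, cur = 0
After iteration 15: i = 14, cur = 1
After iteration 16: i = 15, cur = 2
After iteration 17: i = 16, cur = 3
After iteration 18: i = 17, cur = 4
After iteration 19: i = 18, cur = 5
After iteration 20: i = 19, cur = 6
After iteration 21: i = 20, cur = 0
Loop ends.

Final answer: 0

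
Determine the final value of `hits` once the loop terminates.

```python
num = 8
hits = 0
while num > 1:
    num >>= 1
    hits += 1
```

Let's trace through this code step by step.

Initialize: num = 8
Initialize: hits = 0
Entering loop: while num > 1:
After iteration 1: num = 4, hits = 1
After iteration 2: num = 2, hits = 2
After iteration 3: num = 1, hits = 3
Loop ends.

Final answer: 3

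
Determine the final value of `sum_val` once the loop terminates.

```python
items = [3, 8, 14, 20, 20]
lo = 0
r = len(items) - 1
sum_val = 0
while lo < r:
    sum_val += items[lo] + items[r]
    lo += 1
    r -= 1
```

Let's trace through this code step by step.

Initialize: items = [3, 8, 14, 20, 20]
Initialize: lo = 0
Initialize: r = 4
Initialize: sum_val = 0
Entering loop: while lo < r:
After iteration 1: lo = 1, r = 3, sum_val = 23
After iteration 2: lo = 2, r = 2, sum_val = 51
Loop ends.

Final answer: 51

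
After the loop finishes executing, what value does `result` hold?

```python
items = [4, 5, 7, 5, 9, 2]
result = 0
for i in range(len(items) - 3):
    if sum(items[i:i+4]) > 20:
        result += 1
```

Let's trace through this code step by step.

Initialize: items = [4, 5, 7, 5, 9, 2]
Initialize: result = 0
Entering loop: for i in range(len(items) - 3):
After iteration 1: i = 0, result = 1
After iteration 2: i = 1, result = 2
After iteration 3: i = 2, result = 3
Loop ends.

Final answer: 3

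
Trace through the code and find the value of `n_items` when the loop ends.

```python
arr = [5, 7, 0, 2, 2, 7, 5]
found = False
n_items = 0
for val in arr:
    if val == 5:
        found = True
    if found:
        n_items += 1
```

Let's trace through this code step by step.

Initialize: arr = [5, 7, 0, 2, 2, 7, 5]
Initialize: found = False
Initialize: n_items = 0
Entering loop: for val in arr:
After iteration 1: val = 5, found = True, n_items = 1
After iteration 2: val = 7, found = True, n_items = 2
After iteration 3: val = 0, found = True, n_items = 3
After iteration 4: val = 2, found = True, n_items = 4
After iteration 5: val = 2, found = True, n_items = 5
After iteration 6: val = 7, found = True, n_items = 6
After iteration 7: val = 5, found = True, n_items = 7
Loop ends.

Final answer: 7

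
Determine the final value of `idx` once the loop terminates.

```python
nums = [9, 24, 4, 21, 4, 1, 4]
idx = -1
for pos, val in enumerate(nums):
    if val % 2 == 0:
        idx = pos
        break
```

Let's trace through this code step by step.

Initialize: nums = [9, 24, 4, 21, 4, 1, 4]
Initialize: idx = -1
Entering loop: for pos, val in enumerate(nums):
After iteration 1: pos = 0, val = 9, idx = -1
After iteration 2: pos = 1, val = 24, idx = 1
Loop ends.

Final answer: 1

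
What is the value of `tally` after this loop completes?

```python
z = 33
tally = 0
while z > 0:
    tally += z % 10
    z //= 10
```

Let's trace through this code step by step.

Initialize: z = 33
Initialize: tally = 0
Entering loop: while z > 0:
After iteration 1: z = 3, tally = 3
After iteration 2: z = 0, tally = 6
Loop ends.

Final answer: 6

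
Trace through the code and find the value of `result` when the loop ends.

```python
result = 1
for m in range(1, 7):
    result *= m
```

Let's trace through this code step by step.

Initialize: result = 1
Entering loop: for m in range(1, 7):
After iteration 1: m = 1, result = 1
After iteration 2: m = 2, result = 2
After iteration 3: m = 3, result = 6
After iteration 4: m = 4, result = 24
After iteration 5: m = 5, result = 120
After iteration 6: m = 6, result = 720
Loop ends.

Final answer: 720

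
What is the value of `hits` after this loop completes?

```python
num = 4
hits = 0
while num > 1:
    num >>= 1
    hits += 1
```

Let's trace through this code step by step.

Initialize: num = 4
Initialize: hits = 0
Entering loop: while num > 1:
After iteration 1: num = 2, hits = 1
After iteration 2: num = 1, hits = 2
Loop ends.

Final answer: 2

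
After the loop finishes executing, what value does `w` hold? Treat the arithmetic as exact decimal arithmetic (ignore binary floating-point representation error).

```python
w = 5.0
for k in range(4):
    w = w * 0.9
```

Let's trace through this code step by step.

Initialize: w = 5.0
Entering loop: for k in range(4):
After iteration 1: k = 0, w = 4.5
After iteration 2: k = 1, w = 4.05
After iteration 3: k = 2, w = 3.645
After iteration 4: k = 3, w = 3.2805
Loop ends.

Final answer: 3.2805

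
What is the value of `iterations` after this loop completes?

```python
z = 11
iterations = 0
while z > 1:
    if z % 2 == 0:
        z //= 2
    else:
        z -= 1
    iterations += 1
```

Let's trace through this code step by step.

Initialize: z = 11
Initialize: iterations = 0
Entering loop: while z > 1:
After iteration 1: z = 10, iterations = 1
After iteration 2: z = 5, iterations = 2
After iteration 3: z = 4, iterations = 3
After iteration 4: z = 2, iterations = 4
After iteration 5: z = 1, iterations = 5
Loop ends.

Final answer: 5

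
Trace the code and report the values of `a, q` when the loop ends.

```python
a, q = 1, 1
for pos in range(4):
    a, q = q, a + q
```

Let's trace through this code step by step.

Initialize: a = 1
Initialize: q = 1
Entering loop: for pos in range(4):
After iteration 1: pos = 0, a = 1, q = 2
After iteration 2: pos = 1, a = 2, q = 3
After iteration 3: pos = 2, a = 3, q = 5
After iteration 4: pos = 3, a = 5, q = 8
Loop ends.

Final answer: 5, 8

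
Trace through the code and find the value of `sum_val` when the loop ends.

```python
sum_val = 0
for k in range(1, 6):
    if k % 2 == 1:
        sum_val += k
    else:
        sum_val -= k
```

Let's trace through this code step by step.

Initialize: sum_val = 0
Entering loop: for k in range(1, 6):
After iteration 1: k = 1, sum_val = 1
After iteration 2: k = 2, sum_val = -1
After iteration 3: k = 3, sum_val = 2
After iteration 4: k = 4, sum_val = -2
After iteration 5: k = 5, sum_val = 3
Loop ends.

Final answer: 3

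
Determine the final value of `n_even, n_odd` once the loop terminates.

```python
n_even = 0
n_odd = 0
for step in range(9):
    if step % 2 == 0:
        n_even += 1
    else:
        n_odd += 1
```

Let's trace through this code step by step.

Initialize: n_even = 0
Initialize: n_odd = 0
Entering loop: for step in range(9):
After iteration 1: step = 0, n_even = 1, n_odd = 0
After iteration 2: step = 1, n_even = 1, n_odd = 1
After iteration 3: step = 2, n_even = 2, n_odd = 1
After iteration 4: step = 3, n_even = 2, n_odd = 2
After iteration 5: step = 4, n_even = 3, n_odd = 2
After iteration 6: step = 5, n_even = 3, n_odd = 3
After iteration 7: step = 6, n_even = 4, n_odd = 3
After iteration 8: step = 7, n_even = 4, n_odd = 4
After iteration 9: step = 8, n_even = 5, n_odd = 4
Loop ends.

Final answer: 5, 4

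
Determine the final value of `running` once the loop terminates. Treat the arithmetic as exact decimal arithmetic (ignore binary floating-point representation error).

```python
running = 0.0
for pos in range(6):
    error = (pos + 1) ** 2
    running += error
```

Let's trace through this code step by step.

Initialize: running = 0.0
Entering loop: for pos in range(6):
After iteration 1: pos = 0, running = 1.0, error = 1
After iteration 2: pos = 1, running = 5.0, error = 4
After iteration 3: pos = 2, running = 14.0, error = 9
After iteration 4: pos = 3, running = 30.0, error = 16
After iteration 5: pos = 4, running = 55.0, error = 25
After iteration 6: pos = 5, running = 91.0, error = 36
Loop ends.

Final answer: 91.0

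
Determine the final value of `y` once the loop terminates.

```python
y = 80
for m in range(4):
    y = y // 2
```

Let's trace through this code step by step.

Initialize: y = 80
Entering loop: for m in range(4):
After iteration 1: m = 0, y = 40
After iteration 2: m = 1, y = 20
After iteration 3: m = 2, y = 10
After iteration 4: m = 3, y = 5
Loop ends.

Final answer: 5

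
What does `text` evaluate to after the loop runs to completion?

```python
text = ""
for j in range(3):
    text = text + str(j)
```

Let's trace through this code step by step.

Initialize: text = ''
Entering loop: for j in range(3):
After iteration 1: j = 0, text = '0'
After iteration 2: j = 1, text = '01'
After iteration 3: j = 2, text = '012'
Loop ends.

Final answer: '012'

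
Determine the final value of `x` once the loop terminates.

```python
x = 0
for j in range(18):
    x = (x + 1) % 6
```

Let's trace through this code step by step.

Initialize: x = 0
Entering loop: for j in range(18):
After iteration 1: j = 0, x = 1
After iteration 2: j = 1, x = 2
After iteration 3: j = 2, x = 3
After iteration 4: j = 3, x = 4
After iteration 5: j = 4, x = 5
After iteration 6: j = 5, x = 0
After iteration 7: j = 6, x = 1
After iteration 8: j = 7, x = 2
After iteration 9: j = 8, x = 3
After iteration 10: j = 9, x = 4
After iteration 11: j = 10, x = 5
After iteration 12: j = 11, x = 0
After iteration 13: j = 12, x = 1
After iteration 14: j = 13, x = 2
After iteration 15: j = 14, x = 3
After iteration 16: j = 15, x = 4
After iteration 17: j = 16, x = 5
After iteration 18: j = 17, x = 0
Loop ends.

Final answer: 0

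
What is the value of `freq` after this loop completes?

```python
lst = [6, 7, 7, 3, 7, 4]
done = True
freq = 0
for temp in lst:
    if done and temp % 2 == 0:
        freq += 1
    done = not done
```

Let's trace through this code step by step.

Initialize: lst = [6, 7, 7, 3, 7, 4]
Initialize: done = True
Initialize: freq = 0
Entering loop: for temp in lst:
After iteration 1: temp = 6, done = False, freq = 1
After iteration 2: temp = 7, done = True, freq = 1
After iteration 3: temp = 7, done = False, freq = 1
After iteration 4: temp = 3, done = True, freq = 1
After iteration 5: temp = 7, done = False, freq = 1
After iteration 6: temp = 4, done = True, freq = 1
Loop ends.

Final answer: 1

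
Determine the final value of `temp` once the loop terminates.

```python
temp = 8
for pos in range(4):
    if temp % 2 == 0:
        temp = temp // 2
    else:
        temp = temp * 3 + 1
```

Let's trace through this code step by step.

Initialize: temp = 8
Entering loop: for pos in range(4):
After iteration 1: pos = 0, temp = 4
After iteration 2: pos = 1, temp = 2
After iteration 3: pos = 2, temp = 1
After iteration 4: pos = 3, temp = 4
Loop ends.

Final answer: 4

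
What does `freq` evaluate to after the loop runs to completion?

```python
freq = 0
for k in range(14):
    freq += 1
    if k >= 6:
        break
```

Let's trace through this code step by step.

Initialize: freq = 0
Entering loop: for k in range(14):
After iteration 1: k = 0, freq = 1
After iteration 2: k = 1, freq = 2
After iteration 3: k = 2, freq = 3
After iteration 4: k = 3, freq = 4
After iteration 5: k = 4, freq = 5
After iteration 6: k = 5, freq = 6
After iteration 7: k = 6, freq = 7
Loop ends.

Final answer: 7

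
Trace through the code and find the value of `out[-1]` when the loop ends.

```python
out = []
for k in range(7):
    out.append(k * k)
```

Let's trace through this code step by step.

Initialize: out = []
Entering loop: for k in range(7):
After iteration 1: k = 0, out = [0]
After iteration 2: k = 1, out = [0, 1]
After iteration 3: k = 2, out = [0, 1, 4]
After iteration 4: k = 3, out = [0, 1, 4, 9]
After iteration 5: k = 4, out = [0, 1, 4, 9, 16]
After iteration 6: k = 5, out = [0, 1, 4, 9, 16, 25]
After iteration 7: k = 6, out = [0, 1, 4, 9, 16, 25, 36]
Loop ends.
out[-1] = 36

Final answer: 36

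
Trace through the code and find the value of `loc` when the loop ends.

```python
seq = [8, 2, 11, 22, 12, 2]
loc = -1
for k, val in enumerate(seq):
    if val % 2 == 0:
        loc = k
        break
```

Let's trace through this code step by step.

Initialize: seq = [8, 2, 11, 22, 12, 2]
Initialize: loc = -1
Entering loop: for k, val in enumerate(seq):
After iteration 1: k = 0, val = 8, loc = 0
Loop ends.

Final answer: 0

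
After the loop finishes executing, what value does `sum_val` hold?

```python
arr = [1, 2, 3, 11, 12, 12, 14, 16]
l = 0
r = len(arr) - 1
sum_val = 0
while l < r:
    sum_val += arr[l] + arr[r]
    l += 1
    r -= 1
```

Let's trace through this code step by step.

Initialize: arr = [1, 2, 3, 11, 12, 12, 14, 16]
Initialize: l = 0
Initialize: r = 7
Initialize: sum_val = 0
Entering loop: while l < r:
After iteration 1: l = 1, r = 6, sum_val = 17
After iteration 2: l = 2, r = 5, sum_val = 33
After iteration 3: l = 3, r = 4, sum_val = 48
After iteration 4: l = 4, r = 3, sum_val = 71
Loop ends.

Final answer: 71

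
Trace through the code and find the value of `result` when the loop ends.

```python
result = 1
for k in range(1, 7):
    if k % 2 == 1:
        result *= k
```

Let's trace through this code step by step.

Initialize: result = 1
Entering loop: for k in range(1, 7):
After iteration 1: k = 1, result = 1
After iteration 2: k = 2, result = 1
After iteration 3: k = 3, result = 3
After iteration 4: k = 4, result = 3
After iteration 5: k = 5, result = 15
After iteration 6: k = 6, result = 15
Loop ends.

Final answer: 15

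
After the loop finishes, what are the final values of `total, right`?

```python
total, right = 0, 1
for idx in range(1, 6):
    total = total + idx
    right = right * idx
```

Let's trace through this code step by step.

Initialize: total = 0
Initialize: right = 1
Entering loop: for idx in range(1, 6):
After iteration 1: idx = 1, total = 1, right = 1
After iteration 2: idx = 2, total = 3, right = 2
After iteration 3: idx = 3, total = 6, right = 6
After iteration 4: idx = 4, total = 10, right = 24
After iteration 5: idx = 5, total = 15, right = 120
Loop ends.

Final answer: 15, 120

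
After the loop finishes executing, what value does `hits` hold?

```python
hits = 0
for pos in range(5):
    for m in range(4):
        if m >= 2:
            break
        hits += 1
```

Let's trace through this code step by step.

Initialize: hits = 0
Entering loop: for pos in range(5):
After iteration 1: pos = 0, hits = 2
After iteration 2: pos = 1, hits = 4
After iteration 3: pos = 2, hits = 6
After iteration 4: pos = 3, hits = 8
After iteration 5: pos = 4, hits = 10
Loop ends.

Final answer: 10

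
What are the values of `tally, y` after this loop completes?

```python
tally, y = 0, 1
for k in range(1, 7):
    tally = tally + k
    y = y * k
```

Let's trace through this code step by step.

Initialize: tally = 0
Initialize: y = 1
Entering loop: for k in range(1, 7):
After iteration 1: k = 1, tally = 1, y = 1
After iteration 2: k = 2, tally = 3, y = 2
After iteration 3: k = 3, tally = 6, y = 6
After iteration 4: k = 4, tally = 10, y = 24
After iteration 5: k = 5, tally = 15, y = 120
After iteration 6: k = 6, tally = 21, y = 720
Loop ends.

Final answer: 21, 720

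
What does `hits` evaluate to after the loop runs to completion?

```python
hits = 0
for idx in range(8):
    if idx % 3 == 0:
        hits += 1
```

Let's trace through this code step by step.

Initialize: hits = 0
Entering loop: for idx in range(8):
After iteration 1: idx = 0, hits = 1
After iteration 2: idx = 1, hits = 1
After iteration 3: idx = 2, hits = 1
After iteration 4: idx = 3, hits = 2
After iteration 5: idx = 4, hits = 2
After iteration 6: idx = 5, hits = 2
After iteration 7: idx = 6, hits = 3
After iteration 8: idx = 7, hits = 3
Loop ends.

Final answer: 3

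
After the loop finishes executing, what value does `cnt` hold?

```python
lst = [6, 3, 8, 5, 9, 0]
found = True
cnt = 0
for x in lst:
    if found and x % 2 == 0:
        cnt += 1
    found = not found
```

Let's trace through this code step by step.

Initialize: lst = [6, 3, 8, 5, 9, 0]
Initialize: found = True
Initialize: cnt = 0
Entering loop: for x in lst:
After iteration 1: x = 6, found = False, cnt = 1
After iteration 2: x = 3, found = True, cnt = 1
After iteration 3: x = 8, found = False, cnt = 2
After iteration 4: x = 5, found = True, cnt = 2
After iteration 5: x = 9, found = False, cnt = 2
After iteration 6: x = 0, found = True, cnt = 2
Loop ends.

Final answer: 2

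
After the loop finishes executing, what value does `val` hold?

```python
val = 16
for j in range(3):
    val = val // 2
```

Let's trace through this code step by step.

Initialize: val = 16
Entering loop: for j in range(3):
After iteration 1: j = 0, val = 8
After iteration 2: j = 1, val = 4
After iteration 3: j = 2, val = 2
Loop ends.

Final answer: 2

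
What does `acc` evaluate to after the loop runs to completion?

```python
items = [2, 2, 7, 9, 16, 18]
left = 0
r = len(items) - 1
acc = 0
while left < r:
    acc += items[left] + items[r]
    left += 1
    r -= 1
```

Let's trace through this code step by step.

Initialize: items = [2, 2, 7, 9, 16, 18]
Initialize: left = 0
Initialize: r = 5
Initialize: acc = 0
Entering loop: while left < r:
After iteration 1: left = 1, r = 4, acc = 20
After iteration 2: left = 2, r = 3, acc = 38
After iteration 3: left = 3, r = 2, acc = 54
Loop ends.

Final answer: 54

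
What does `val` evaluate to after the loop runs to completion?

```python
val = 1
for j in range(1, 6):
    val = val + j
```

Let's trace through this code step by step.

Initialize: val = 1
Entering loop: for j in range(1, 6):
After iteration 1: j = 1, val = 2
After iteration 2: j = 2, val = 4
After iteration 3: j = 3, val = 7
After iteration 4: j = 4, val = 11
After iteration 5: j = 5, val = 16
Loop ends.

Final answer: 16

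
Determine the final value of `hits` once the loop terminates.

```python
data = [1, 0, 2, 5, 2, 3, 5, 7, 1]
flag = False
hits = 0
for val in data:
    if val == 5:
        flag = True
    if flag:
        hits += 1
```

Let's trace through this code step by step.

Initialize: data = [1, 0, 2, 5, 2, 3, 5, 7, 1]
Initialize: flag = False
Initialize: hits = 0
Entering loop: for val in data:
After iteration 1: val = 1, flag = False, hits = 0
After iteration 2: val = 0, flag = False, hits = 0
After iteration 3: val = 2, flag = False, hits = 0
After iteration 4: val = 5, flag = True, hits = 1
After iteration 5: val = 2, flag = True, hits = 2
After iteration 6: val = 3, flag = True, hits = 3
After iteration 7: val = 5, flag = True, hits = 4
After iteration 8: val = 7, flag = True, hits = 5
After iteration 9: val = 1, flag = True, hits = 6
Loop ends.

Final answer: 6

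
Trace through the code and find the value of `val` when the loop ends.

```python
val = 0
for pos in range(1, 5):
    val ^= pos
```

Let's trace through this code step by step.

Initialize: val = 0
Entering loop: for pos in range(1, 5):
After iteration 1: pos = 1, val = 1
After iteration 2: pos = 2, val = 3
After iteration 3: pos = 3, val = 0
After iteration 4: pos = 4, val = 4
Loop ends.

Final answer: 4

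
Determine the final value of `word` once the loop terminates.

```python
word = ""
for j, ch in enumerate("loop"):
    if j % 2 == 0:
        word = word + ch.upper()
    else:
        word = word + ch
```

Let's trace through this code step by step.

Initialize: word = ''
Entering loop: for j, ch in enumerate("loop"):
After iteration 1: j = 0, ch = 'l', word = 'L'
After iteration 2: j = 1, ch = 'o', word = 'Lo'
After iteration 3: j = 2, ch = 'o', word = 'LoO'
After iteration 4: j = 3, ch = 'p', word = 'LoOp'
Loop ends.

Final answer: 'LoOp'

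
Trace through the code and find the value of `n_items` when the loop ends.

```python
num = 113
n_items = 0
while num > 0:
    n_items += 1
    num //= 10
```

Let's trace through this code step by step.

Initialize: num = 113
Initialize: n_items = 0
Entering loop: while num > 0:
After iteration 1: num = 11, n_items = 1
After iteration 2: num = 1, n_items = 2
After iteration 3: num = 0, n_items = 3
Loop ends.

Final answer: 3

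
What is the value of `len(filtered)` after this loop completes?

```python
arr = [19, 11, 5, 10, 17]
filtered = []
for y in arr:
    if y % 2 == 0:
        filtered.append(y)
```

Let's trace through this code step by step.

Initialize: arr = [19, 11, 5, 10, 17]
Initialize: filtered = []
Entering loop: for y in arr:
After iteration 1: y = 19, filtered = []
After iteration 2: y = 11, filtered = []
After iteration 3: y = 5, filtered = []
After iteration 4: y = 10, filtered = [10]
After iteration 5: y = 17, filtered = [10]
Loop ends.
len(filtered) = 1

Final answer: 1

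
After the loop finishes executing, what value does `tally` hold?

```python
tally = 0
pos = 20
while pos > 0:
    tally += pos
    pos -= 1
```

Let's trace through this code step by step.

Initialize: tally = 0
Initialize: pos = 20
Entering loop: while pos > 0:
After iteration 1: tally = 20, pos = 19
After iteration 2: tally = 39, pos = 18
After iteration 3: tally = 57, pos = 17
After iteration 4: tally = 74, pos = 16
After iteration 5: tally = 90, pos = 15
After iteration 6: tally = 105, pos = 14
After iteration 7: tally = 119, pos = 13
After iteration 8: tally = 132, pos = 12
After iteration 9: tally = 144, pos = 11
After iteration 10: tally = 155, pos = 10
After iteration 11: tally = 165, pos = 9
After iteration 12: tally = 174, pos = 8
After iteration 13: tally = 182, pos = 7
After iteration 14: tally = 189, pos = 6
After iteration 15: tally = 195, pos = 5
After iteration 16: tally = 200, pos = 4
After iteration 17: tally = 204, pos = 3
After iteration 18: tally = 207, pos = 2
After iteration 19: tally = 209, pos = 1
After iteration 20: tally = 210, pos = 0
Loop ends.

Final answer: 210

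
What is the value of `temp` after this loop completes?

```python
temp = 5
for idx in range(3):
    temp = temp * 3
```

Let's trace through this code step by step.

Initialize: temp = 5
Entering loop: for idx in range(3):
After iteration 1: idx = 0, temp = 15
After iteration 2: idx = 1, temp = 45
After iteration 3: idx = 2, temp = 135
Loop ends.

Final answer: 135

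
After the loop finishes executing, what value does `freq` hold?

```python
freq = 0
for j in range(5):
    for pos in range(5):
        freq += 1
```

Let's trace through this code step by step.

Initialize: freq = 0
Entering loop: for j in range(5):
After iteration 1: j = 0, freq = 5
After iteration 2: j = 1, freq = 10
After iteration 3: j = 2, freq = 15
After iteration 4: j = 3, freq = 20
After iteration 5: j = 4, freq = 25
Loop ends.

Final answer: 25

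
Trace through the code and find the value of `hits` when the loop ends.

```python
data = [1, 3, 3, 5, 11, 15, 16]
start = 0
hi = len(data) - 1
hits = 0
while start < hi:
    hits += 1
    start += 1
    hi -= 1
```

Let's trace through this code step by step.

Initialize: data = [1, 3, 3, 5, 11, 15, 16]
Initialize: start = 0
Initialize: hi = 6
Initialize: hits = 0
Entering loop: while start < hi:
After iteration 1: start = 1, hi = 5, hits = 1
After iteration 2: start = 2, hi = 4, hits = 2
After iteration 3: start = 3, hi = 3, hits = 3
Loop ends.

Final answer: 3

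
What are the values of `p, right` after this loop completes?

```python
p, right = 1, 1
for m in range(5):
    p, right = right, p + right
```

Let's trace through this code step by step.

Initialize: p = 1
Initialize: right = 1
Entering loop: for m in range(5):
After iteration 1: m = 0, p = 1, right = 2
After iteration 2: m = 1, p = 2, right = 3
After iteration 3: m = 2, p = 3, right = 5
After iteration 4: m = 3, p = 5, right = 8
After iteration 5: m = 4, p = 8, right = 13
Loop ends.

Final answer: 8, 13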